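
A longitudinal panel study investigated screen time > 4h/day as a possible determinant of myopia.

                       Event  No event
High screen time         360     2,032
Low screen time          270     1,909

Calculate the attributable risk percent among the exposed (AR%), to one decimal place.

17.7

Cells: a = 360, b = 2032, c = 270, d = 1909.
Risk in exposed = 360/2392 = 0.15050; risk in unexposed = 270/2179 = 0.12391.
RR = 0.15050/0.12391 = 1.21460
AR% = (RR − 1)/RR × 100 = (1.21460 − 1)/1.21460 × 100 = 17.6687%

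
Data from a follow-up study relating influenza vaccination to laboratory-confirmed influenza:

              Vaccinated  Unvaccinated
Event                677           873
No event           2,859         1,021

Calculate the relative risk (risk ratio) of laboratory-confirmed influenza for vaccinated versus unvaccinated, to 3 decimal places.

Reading the table with exposure as columns: a = 677 (Vaccinated, case), b = 2859 (Vaccinated, non-case), c = 873 (Unvaccinated, case), d = 1021.
Risk in exposed = 677/3536 = 0.19146; risk in unexposed = 873/1894 = 0.46093.
RR = 0.19146 / 0.46093 = 0.41538
The risk is 58% lower among the exposed than among the unexposed.

0.415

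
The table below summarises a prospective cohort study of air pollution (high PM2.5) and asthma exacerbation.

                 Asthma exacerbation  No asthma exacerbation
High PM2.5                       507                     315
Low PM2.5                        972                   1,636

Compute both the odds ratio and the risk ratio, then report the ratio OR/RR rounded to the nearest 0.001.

Cells: a = 507, b = 315, c = 972, d = 1636.
OR = (507·1636)/(315·972) = 829452/306180 = 2.70903
Risk in exposed = 507/822 = 0.61679; risk in unexposed = 972/2608 = 0.37270; RR = 1.65492
OR/RR = 2.70903 / 1.65492 = 1.63696
The outcome is not rare, so the OR lies further from 1 than the RR.

1.637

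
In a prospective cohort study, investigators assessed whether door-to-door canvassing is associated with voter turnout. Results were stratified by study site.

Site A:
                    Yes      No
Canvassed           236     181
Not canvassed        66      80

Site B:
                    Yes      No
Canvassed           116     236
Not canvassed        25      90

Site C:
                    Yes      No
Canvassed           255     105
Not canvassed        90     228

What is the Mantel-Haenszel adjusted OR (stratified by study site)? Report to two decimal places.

2.96

OR_MH = Σ(aᵢdᵢ/nᵢ) / Σ(bᵢcᵢ/nᵢ), where nᵢ is the stratum total.
Stratum 1 (Site A): n = 563; a·d/n = 236·80/563 = 33.5346; b·c/n = 181·66/563 = 21.2185
Stratum 2 (Site B): n = 467; a·d/n = 116·90/467 = 22.3555; b·c/n = 236·25/467 = 12.6338
Stratum 3 (Site C): n = 678; a·d/n = 255·228/678 = 85.7522; b·c/n = 105·90/678 = 13.9381
OR_MH = (33.5346 + 22.3555 + 85.7522) / (21.2185 + 12.6338 + 13.9381) = 141.6423 / 47.7904 = 2.96383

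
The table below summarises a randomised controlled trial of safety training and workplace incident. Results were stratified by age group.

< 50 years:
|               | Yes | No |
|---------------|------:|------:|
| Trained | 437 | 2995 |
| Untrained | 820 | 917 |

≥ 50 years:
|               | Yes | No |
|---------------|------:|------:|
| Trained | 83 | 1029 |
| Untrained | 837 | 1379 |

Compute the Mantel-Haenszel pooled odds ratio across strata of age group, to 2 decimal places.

0.15

OR_MH = Σ(aᵢdᵢ/nᵢ) / Σ(bᵢcᵢ/nᵢ), where nᵢ is the stratum total.
Stratum 1 (< 50 years): n = 5169; a·d/n = 437·917/5169 = 77.5254; b·c/n = 2995·820/5169 = 475.1209
Stratum 2 (≥ 50 years): n = 3328; a·d/n = 83·1379/3328 = 34.3921; b·c/n = 1029·837/3328 = 258.7960
OR_MH = (77.5254 + 34.3921) / (475.1209 + 258.7960) = 111.9176 / 733.9169 = 0.15249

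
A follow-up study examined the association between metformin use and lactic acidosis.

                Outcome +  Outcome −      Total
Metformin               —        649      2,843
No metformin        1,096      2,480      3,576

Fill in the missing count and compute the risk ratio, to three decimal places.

2.518

The missing cell is in the exposed row: 2843 − 649 = 2194.
So a = 2194, b = 649, c = 1096, d = 2480.
RR = [a/(a+b)] / [c/(c+d)] = (2194/2843) / (1096/3576) = 0.77172/0.30649 = 2.51795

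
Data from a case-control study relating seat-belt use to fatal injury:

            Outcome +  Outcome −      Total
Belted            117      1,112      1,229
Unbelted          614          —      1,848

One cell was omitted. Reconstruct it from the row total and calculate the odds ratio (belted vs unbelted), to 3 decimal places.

0.211

The missing cell is in the unexposed row: 1848 − 614 = 1234.
So a = 117, b = 1112, c = 614, d = 1234.
OR = (a·d)/(b·c) = (117 × 1234) / (1112 × 614) = 144378 / 682768 = 0.21146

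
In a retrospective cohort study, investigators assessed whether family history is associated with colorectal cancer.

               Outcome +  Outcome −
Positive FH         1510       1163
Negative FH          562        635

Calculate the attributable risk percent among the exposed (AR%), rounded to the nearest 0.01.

Cells: a = 1510, b = 1163, c = 562, d = 635.
Risk in exposed = 1510/2673 = 0.56491; risk in unexposed = 562/1197 = 0.46951.
RR = 0.56491/0.46951 = 1.20319
AR% = (RR − 1)/RR × 100 = (1.20319 − 1)/1.20319 × 100 = 16.8879%

16.89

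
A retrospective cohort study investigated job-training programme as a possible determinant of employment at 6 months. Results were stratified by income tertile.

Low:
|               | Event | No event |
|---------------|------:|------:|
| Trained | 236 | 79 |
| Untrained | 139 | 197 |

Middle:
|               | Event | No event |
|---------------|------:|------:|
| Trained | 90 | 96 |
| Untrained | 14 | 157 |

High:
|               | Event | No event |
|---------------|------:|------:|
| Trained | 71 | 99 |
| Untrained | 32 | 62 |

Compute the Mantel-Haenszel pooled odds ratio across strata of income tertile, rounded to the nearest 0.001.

3.912

OR_MH = Σ(aᵢdᵢ/nᵢ) / Σ(bᵢcᵢ/nᵢ), where nᵢ is the stratum total.
Stratum 1 (Low): n = 651; a·d/n = 236·197/651 = 71.4163; b·c/n = 79·139/651 = 16.8679
Stratum 2 (Middle): n = 357; a·d/n = 90·157/357 = 39.5798; b·c/n = 96·14/357 = 3.7647
Stratum 3 (High): n = 264; a·d/n = 71·62/264 = 16.6742; b·c/n = 99·32/264 = 12.0000
OR_MH = (71.4163 + 39.5798 + 16.6742) / (16.8679 + 3.7647 + 12.0000) = 127.6704 / 32.6326 = 3.91236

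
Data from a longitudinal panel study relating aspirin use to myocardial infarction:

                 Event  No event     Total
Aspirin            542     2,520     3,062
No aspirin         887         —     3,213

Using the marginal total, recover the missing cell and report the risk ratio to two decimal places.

The missing cell is in the unexposed row: 3213 − 887 = 2326.
So a = 542, b = 2520, c = 887, d = 2326.
RR = [a/(a+b)] / [c/(c+d)] = (542/3062) / (887/3213) = 0.17701/0.27607 = 0.64118

0.64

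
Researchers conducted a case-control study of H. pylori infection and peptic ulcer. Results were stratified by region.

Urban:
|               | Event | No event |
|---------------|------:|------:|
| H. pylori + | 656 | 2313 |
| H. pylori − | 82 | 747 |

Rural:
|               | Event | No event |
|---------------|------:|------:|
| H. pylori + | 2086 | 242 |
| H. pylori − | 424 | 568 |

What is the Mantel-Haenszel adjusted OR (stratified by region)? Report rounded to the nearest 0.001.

6.010

OR_MH = Σ(aᵢdᵢ/nᵢ) / Σ(bᵢcᵢ/nᵢ), where nᵢ is the stratum total.
Stratum 1 (Urban): n = 3798; a·d/n = 656·747/3798 = 129.0237; b·c/n = 2313·82/3798 = 49.9384
Stratum 2 (Rural): n = 3320; a·d/n = 2086·568/3320 = 356.8819; b·c/n = 242·424/3320 = 30.9060
OR_MH = (129.0237 + 356.8819) / (49.9384 + 30.9060) = 485.9056 / 80.8444 = 6.01038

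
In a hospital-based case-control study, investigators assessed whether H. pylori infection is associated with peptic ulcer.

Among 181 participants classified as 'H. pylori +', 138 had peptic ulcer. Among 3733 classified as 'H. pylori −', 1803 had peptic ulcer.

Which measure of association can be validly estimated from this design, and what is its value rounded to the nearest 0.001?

From the description: a = 138, b = 43, c = 1803, d = 1930.
This is a hospital-based case-control study: participants were sampled on outcome status, so risks in the source population cannot be estimated directly — relative risk is not valid here. The odds ratio is the appropriate measure.
OR = (a·d)/(b·c) = (138 × 1930) / (43 × 1803) = 266340 / 77529 = 3.43536

3.435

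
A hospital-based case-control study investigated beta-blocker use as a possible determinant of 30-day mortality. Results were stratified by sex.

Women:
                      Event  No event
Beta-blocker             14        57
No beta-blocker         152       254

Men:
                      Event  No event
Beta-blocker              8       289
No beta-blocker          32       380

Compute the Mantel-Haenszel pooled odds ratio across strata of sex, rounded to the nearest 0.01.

OR_MH = Σ(aᵢdᵢ/nᵢ) / Σ(bᵢcᵢ/nᵢ), where nᵢ is the stratum total.
Stratum 1 (Women): n = 477; a·d/n = 14·254/477 = 7.4549; b·c/n = 57·152/477 = 18.1635
Stratum 2 (Men): n = 709; a·d/n = 8·380/709 = 4.2877; b·c/n = 289·32/709 = 13.0437
OR_MH = (7.4549 + 4.2877) / (18.1635 + 13.0437) = 11.7427 / 31.2072 = 0.37628

0.38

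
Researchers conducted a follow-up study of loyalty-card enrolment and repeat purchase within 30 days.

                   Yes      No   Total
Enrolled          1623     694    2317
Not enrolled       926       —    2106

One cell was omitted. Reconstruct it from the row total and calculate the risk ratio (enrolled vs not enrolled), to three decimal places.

1.593

The missing cell is in the unexposed row: 2106 − 926 = 1180.
So a = 1623, b = 694, c = 926, d = 1180.
RR = [a/(a+b)] / [c/(c+d)] = (1623/2317) / (926/2106) = 0.70047/0.43970 = 1.59309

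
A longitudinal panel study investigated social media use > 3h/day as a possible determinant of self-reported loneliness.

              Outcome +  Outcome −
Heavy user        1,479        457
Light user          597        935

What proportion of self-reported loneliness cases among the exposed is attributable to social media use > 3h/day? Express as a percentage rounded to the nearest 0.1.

Cells: a = 1479, b = 457, c = 597, d = 935.
Risk in exposed = 1479/1936 = 0.76395; risk in unexposed = 597/1532 = 0.38969.
RR = 0.76395/0.38969 = 1.96041
AR% = (RR − 1)/RR × 100 = (1.96041 − 1)/1.96041 × 100 = 48.9903%

49.0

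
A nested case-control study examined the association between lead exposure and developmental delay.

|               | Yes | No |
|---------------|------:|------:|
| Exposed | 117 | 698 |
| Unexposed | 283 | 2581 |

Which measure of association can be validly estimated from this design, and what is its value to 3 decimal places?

1.529

Cells: a = 117, b = 698, c = 283, d = 2581.
This is a nested case-control study: participants were sampled on outcome status, so risks in the source population cannot be estimated directly — relative risk is not valid here. The odds ratio is the appropriate measure.
OR = (a·d)/(b·c) = (117 × 2581) / (698 × 283) = 301977 / 197534 = 1.52873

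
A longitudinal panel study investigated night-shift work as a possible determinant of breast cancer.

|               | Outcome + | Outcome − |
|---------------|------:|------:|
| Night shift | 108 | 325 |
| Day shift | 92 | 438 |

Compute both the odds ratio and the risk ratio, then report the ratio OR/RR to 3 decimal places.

1.101

Cells: a = 108, b = 325, c = 92, d = 438.
OR = (108·438)/(325·92) = 47304/29900 = 1.58207
Risk in exposed = 108/433 = 0.24942; risk in unexposed = 92/530 = 0.17358; RR = 1.43689
OR/RR = 1.58207 / 1.43689 = 1.10104
The outcome is not rare, so the OR lies further from 1 than the RR.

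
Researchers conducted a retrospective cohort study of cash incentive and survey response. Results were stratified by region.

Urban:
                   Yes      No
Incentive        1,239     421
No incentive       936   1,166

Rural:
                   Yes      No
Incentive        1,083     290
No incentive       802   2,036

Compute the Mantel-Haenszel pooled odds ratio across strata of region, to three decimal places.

5.674

OR_MH = Σ(aᵢdᵢ/nᵢ) / Σ(bᵢcᵢ/nᵢ), where nᵢ is the stratum total.
Stratum 1 (Urban): n = 3762; a·d/n = 1239·1166/3762 = 384.0175; b·c/n = 421·936/3762 = 104.7464
Stratum 2 (Rural): n = 4211; a·d/n = 1083·2036/4211 = 523.6257; b·c/n = 290·802/4211 = 55.2315
OR_MH = (384.0175 + 523.6257) / (104.7464 + 55.2315) = 907.6433 / 159.9779 = 5.67355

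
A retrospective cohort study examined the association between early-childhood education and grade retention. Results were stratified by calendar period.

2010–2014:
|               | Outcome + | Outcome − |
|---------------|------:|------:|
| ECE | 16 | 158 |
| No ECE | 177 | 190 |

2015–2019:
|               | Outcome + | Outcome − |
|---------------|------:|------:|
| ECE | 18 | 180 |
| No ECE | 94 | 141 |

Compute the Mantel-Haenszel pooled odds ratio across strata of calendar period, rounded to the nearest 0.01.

OR_MH = Σ(aᵢdᵢ/nᵢ) / Σ(bᵢcᵢ/nᵢ), where nᵢ is the stratum total.
Stratum 1 (2010–2014): n = 541; a·d/n = 16·190/541 = 5.6192; b·c/n = 158·177/541 = 51.6932
Stratum 2 (2015–2019): n = 433; a·d/n = 18·141/433 = 5.8614; b·c/n = 180·94/433 = 39.0762
OR_MH = (5.6192 + 5.8614) / (51.6932 + 39.0762) = 11.4807 / 90.7694 = 0.12648

0.13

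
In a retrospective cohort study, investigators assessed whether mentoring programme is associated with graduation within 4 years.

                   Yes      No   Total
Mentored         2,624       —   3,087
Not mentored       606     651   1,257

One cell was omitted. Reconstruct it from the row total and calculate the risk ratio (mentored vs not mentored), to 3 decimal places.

1.763

The missing cell is in the exposed row: 3087 − 2624 = 463.
So a = 2624, b = 463, c = 606, d = 651.
RR = [a/(a+b)] / [c/(c+d)] = (2624/3087) / (606/1257) = 0.85002/0.48210 = 1.76315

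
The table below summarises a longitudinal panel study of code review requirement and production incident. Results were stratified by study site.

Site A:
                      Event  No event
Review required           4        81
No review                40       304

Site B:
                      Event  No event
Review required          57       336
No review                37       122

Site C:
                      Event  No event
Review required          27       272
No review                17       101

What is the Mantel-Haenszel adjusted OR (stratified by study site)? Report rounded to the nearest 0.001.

0.534

OR_MH = Σ(aᵢdᵢ/nᵢ) / Σ(bᵢcᵢ/nᵢ), where nᵢ is the stratum total.
Stratum 1 (Site A): n = 429; a·d/n = 4·304/429 = 2.8345; b·c/n = 81·40/429 = 7.5524
Stratum 2 (Site B): n = 552; a·d/n = 57·122/552 = 12.5978; b·c/n = 336·37/552 = 22.5217
Stratum 3 (Site C): n = 417; a·d/n = 27·101/417 = 6.5396; b·c/n = 272·17/417 = 11.0887
OR_MH = (2.8345 + 12.5978 + 6.5396) / (7.5524 + 22.5217 + 11.0887) = 21.9719 / 41.1629 = 0.53378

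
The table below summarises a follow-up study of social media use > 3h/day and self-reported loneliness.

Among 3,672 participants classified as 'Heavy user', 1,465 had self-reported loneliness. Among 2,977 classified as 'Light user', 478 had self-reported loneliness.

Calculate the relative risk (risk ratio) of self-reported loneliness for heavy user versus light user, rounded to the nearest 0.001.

From the description: a = 1465, b = 2207, c = 478, d = 2499.
Risk in exposed = 1465/3672 = 0.39897; risk in unexposed = 478/2977 = 0.16056.
RR = 0.39897 / 0.16056 = 2.48477
The risk among the exposed is 2.48 times that among the unexposed.

2.485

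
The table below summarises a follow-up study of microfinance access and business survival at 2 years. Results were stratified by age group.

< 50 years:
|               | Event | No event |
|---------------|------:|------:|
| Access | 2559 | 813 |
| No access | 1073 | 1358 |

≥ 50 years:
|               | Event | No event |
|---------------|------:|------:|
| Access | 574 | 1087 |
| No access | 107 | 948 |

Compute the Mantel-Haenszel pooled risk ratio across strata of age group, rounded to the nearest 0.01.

1.88

RR_MH = Σ(aᵢ·n₀ᵢ/nᵢ) / Σ(cᵢ·n₁ᵢ/nᵢ), with n₁ᵢ = aᵢ+bᵢ (exposed), n₀ᵢ = cᵢ+dᵢ (unexposed), nᵢ = n₁ᵢ+n₀ᵢ.
Stratum 1 (< 50 years): n₁ = 3372, n₀ = 2431, n = 5803; a·n₀/n = 2559·2431/5803 = 1072.0195; c·n₁/n = 1073·3372/5803 = 623.4975
Stratum 2 (≥ 50 years): n₁ = 1661, n₀ = 1055, n = 2716; a·n₀/n = 574·1055/2716 = 222.9639; c·n₁/n = 107·1661/2716 = 65.4370
RR_MH = (1072.0195 + 222.9639) / (623.4975 + 65.4370) = 1294.9834 / 688.9345 = 1.87969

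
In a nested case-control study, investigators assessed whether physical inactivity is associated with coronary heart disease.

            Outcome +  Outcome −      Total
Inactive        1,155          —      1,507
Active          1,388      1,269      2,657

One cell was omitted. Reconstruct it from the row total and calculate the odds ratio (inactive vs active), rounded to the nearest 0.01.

The missing cell is in the exposed row: 1507 − 1155 = 352.
So a = 1155, b = 352, c = 1388, d = 1269.
OR = (a·d)/(b·c) = (1155 × 1269) / (352 × 1388) = 1465695 / 488576 = 2.99993

3.00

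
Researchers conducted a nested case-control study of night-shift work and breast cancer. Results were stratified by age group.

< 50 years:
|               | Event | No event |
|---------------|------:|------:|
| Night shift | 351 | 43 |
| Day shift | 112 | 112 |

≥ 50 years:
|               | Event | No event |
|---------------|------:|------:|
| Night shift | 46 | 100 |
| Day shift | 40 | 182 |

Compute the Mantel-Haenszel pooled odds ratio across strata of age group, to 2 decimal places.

OR_MH = Σ(aᵢdᵢ/nᵢ) / Σ(bᵢcᵢ/nᵢ), where nᵢ is the stratum total.
Stratum 1 (< 50 years): n = 618; a·d/n = 351·112/618 = 63.6117; b·c/n = 43·112/618 = 7.7929
Stratum 2 (≥ 50 years): n = 368; a·d/n = 46·182/368 = 22.7500; b·c/n = 100·40/368 = 10.8696
OR_MH = (63.6117 + 22.7500) / (7.7929 + 10.8696) = 86.3617 / 18.6624 = 4.62756

4.63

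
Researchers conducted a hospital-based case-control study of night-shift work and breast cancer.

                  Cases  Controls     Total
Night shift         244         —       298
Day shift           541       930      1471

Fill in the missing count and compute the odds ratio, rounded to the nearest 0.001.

7.768

The missing cell is in the exposed row: 298 − 244 = 54.
So a = 244, b = 54, c = 541, d = 930.
OR = (a·d)/(b·c) = (244 × 930) / (54 × 541) = 226920 / 29214 = 7.76751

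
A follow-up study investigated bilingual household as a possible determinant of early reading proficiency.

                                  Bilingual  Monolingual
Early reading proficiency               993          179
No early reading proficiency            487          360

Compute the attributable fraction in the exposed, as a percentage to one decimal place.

Reading the table with exposure as columns: a = 993 (Bilingual, case), b = 487 (Bilingual, non-case), c = 179 (Monolingual, case), d = 360.
Risk in exposed = 993/1480 = 0.67095; risk in unexposed = 179/539 = 0.33210.
RR = 0.67095/0.33210 = 2.02033
AR% = (RR − 1)/RR × 100 = (2.02033 − 1)/2.02033 × 100 = 50.5032%

50.5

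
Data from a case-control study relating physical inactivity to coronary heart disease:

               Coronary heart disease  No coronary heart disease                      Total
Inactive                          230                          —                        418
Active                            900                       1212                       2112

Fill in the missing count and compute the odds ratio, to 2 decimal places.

1.65

The missing cell is in the exposed row: 418 − 230 = 188.
So a = 230, b = 188, c = 900, d = 1212.
OR = (a·d)/(b·c) = (230 × 1212) / (188 × 900) = 278760 / 169200 = 1.64752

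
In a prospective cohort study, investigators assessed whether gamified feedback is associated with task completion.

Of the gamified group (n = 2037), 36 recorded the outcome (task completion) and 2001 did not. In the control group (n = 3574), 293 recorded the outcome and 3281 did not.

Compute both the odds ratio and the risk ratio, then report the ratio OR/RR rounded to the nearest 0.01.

From the description: a = 36, b = 2001, c = 293, d = 3281.
OR = (36·3281)/(2001·293) = 118116/586293 = 0.20146
Risk in exposed = 36/2037 = 0.01767; risk in unexposed = 293/3574 = 0.08198; RR = 0.21558
OR/RR = 0.20146 / 0.21558 = 0.93454
The outcome is rare in both groups, so OR ≈ RR (ratio near 1).

0.93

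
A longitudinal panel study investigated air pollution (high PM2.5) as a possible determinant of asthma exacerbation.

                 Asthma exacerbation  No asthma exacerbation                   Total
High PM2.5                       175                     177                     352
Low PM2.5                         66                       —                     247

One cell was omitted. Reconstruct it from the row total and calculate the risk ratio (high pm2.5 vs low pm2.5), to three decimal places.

The missing cell is in the unexposed row: 247 − 66 = 181.
So a = 175, b = 177, c = 66, d = 181.
RR = [a/(a+b)] / [c/(c+d)] = (175/352) / (66/247) = 0.49716/0.26721 = 1.86058

1.861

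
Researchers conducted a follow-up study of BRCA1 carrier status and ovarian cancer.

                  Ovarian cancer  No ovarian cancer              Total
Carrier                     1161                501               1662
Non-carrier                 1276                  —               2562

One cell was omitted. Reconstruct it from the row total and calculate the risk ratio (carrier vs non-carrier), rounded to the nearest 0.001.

The missing cell is in the unexposed row: 2562 − 1276 = 1286.
So a = 1161, b = 501, c = 1276, d = 1286.
RR = [a/(a+b)] / [c/(c+d)] = (1161/1662) / (1276/2562) = 0.69856/0.49805 = 1.40259

1.403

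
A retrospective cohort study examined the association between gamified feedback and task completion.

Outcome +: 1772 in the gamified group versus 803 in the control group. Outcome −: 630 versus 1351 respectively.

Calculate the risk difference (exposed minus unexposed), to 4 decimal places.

0.3649

From the description: a = 1772, b = 630, c = 803, d = 1351.
Risk in exposed = 1772/2402 = 0.737719; risk in unexposed = 803/2154 = 0.372795.
Risk difference = 0.737719 − 0.372795 = 0.364924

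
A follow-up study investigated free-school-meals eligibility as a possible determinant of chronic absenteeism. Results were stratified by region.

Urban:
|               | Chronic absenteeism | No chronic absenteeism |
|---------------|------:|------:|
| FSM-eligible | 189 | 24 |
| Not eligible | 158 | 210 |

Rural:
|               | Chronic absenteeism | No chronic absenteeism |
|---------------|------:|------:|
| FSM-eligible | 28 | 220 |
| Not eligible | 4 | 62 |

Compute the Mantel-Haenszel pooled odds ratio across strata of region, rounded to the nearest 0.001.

7.915

OR_MH = Σ(aᵢdᵢ/nᵢ) / Σ(bᵢcᵢ/nᵢ), where nᵢ is the stratum total.
Stratum 1 (Urban): n = 581; a·d/n = 189·210/581 = 68.3133; b·c/n = 24·158/581 = 6.5267
Stratum 2 (Rural): n = 314; a·d/n = 28·62/314 = 5.5287; b·c/n = 220·4/314 = 2.8025
OR_MH = (68.3133 + 5.5287) / (6.5267 + 2.8025) = 73.8419 / 9.3292 = 7.91512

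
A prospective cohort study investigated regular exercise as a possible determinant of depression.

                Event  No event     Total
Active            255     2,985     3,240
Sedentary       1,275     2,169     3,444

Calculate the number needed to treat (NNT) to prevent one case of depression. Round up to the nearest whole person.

Risk in treated group = 255/3240 = 0.07870; risk in control = 1275/3444 = 0.37021.
Absolute risk reduction = 0.37021 − 0.07870 = 0.29151
NNT = 1 / ARR = 1 / 0.29151 = 3.430 → round up → 4

4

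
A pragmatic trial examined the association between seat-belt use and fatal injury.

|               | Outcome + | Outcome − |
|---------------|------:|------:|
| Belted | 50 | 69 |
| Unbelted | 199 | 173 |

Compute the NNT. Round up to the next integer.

9

Risk in treated group = 50/119 = 0.42017; risk in control = 199/372 = 0.53495.
Absolute risk reduction = 0.53495 − 0.42017 = 0.11478
NNT = 1 / ARR = 1 / 0.11478 = 8.712 → round up → 9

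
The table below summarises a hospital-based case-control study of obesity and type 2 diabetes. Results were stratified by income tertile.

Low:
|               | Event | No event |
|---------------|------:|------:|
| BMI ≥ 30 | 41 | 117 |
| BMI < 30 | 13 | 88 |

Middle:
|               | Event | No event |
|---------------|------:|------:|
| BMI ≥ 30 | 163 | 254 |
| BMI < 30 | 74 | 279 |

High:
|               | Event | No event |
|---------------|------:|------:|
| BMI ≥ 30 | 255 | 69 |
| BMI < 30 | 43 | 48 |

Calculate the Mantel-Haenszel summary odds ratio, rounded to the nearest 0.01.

OR_MH = Σ(aᵢdᵢ/nᵢ) / Σ(bᵢcᵢ/nᵢ), where nᵢ is the stratum total.
Stratum 1 (Low): n = 259; a·d/n = 41·88/259 = 13.9305; b·c/n = 117·13/259 = 5.8726
Stratum 2 (Middle): n = 770; a·d/n = 163·279/770 = 59.0610; b·c/n = 254·74/770 = 24.4104
Stratum 3 (High): n = 415; a·d/n = 255·48/415 = 29.4940; b·c/n = 69·43/415 = 7.1494
OR_MH = (13.9305 + 59.0610 + 29.4940) / (5.8726 + 24.4104 + 7.1494) = 102.4855 / 37.4324 = 2.73788

2.74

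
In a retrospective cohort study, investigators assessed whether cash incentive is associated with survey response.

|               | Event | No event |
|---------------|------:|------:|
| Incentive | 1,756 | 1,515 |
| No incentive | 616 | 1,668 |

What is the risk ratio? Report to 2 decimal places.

1.99

Cells: a = 1756, b = 1515, c = 616, d = 1668.
Risk in exposed = 1756/3271 = 0.53684; risk in unexposed = 616/2284 = 0.26970.
RR = 0.53684 / 0.26970 = 1.99049
The risk among the exposed is 1.99 times that among the unexposed.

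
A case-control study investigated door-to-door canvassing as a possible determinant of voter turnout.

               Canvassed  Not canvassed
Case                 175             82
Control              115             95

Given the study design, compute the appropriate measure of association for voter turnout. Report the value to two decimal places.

1.76

Reading the table with exposure as columns: a = 175 (Canvassed, case), b = 115 (Canvassed, non-case), c = 82 (Not canvassed, case), d = 95.
This is a case-control study: participants were sampled on outcome status, so risks in the source population cannot be estimated directly — relative risk is not valid here. The odds ratio is the appropriate measure.
OR = (a·d)/(b·c) = (175 × 95) / (115 × 82) = 16625 / 9430 = 1.76299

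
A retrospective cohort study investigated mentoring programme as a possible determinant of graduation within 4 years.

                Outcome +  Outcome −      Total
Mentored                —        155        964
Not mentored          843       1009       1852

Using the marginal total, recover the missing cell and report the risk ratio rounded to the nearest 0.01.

1.84

The missing cell is in the exposed row: 964 − 155 = 809.
So a = 809, b = 155, c = 843, d = 1009.
RR = [a/(a+b)] / [c/(c+d)] = (809/964) / (843/1852) = 0.83921/0.45518 = 1.84368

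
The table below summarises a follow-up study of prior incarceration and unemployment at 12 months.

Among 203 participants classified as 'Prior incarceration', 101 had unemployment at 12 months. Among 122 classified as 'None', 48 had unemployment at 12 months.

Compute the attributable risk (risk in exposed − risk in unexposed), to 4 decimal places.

From the description: a = 101, b = 102, c = 48, d = 74.
Risk in exposed = 101/203 = 0.497537; risk in unexposed = 48/122 = 0.393443.
Risk difference = 0.497537 − 0.393443 = 0.104094

0.1041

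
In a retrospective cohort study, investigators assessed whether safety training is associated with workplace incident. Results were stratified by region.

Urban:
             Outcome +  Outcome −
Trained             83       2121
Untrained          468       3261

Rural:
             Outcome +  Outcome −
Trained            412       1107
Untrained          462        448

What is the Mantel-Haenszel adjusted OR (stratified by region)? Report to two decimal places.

0.32

OR_MH = Σ(aᵢdᵢ/nᵢ) / Σ(bᵢcᵢ/nᵢ), where nᵢ is the stratum total.
Stratum 1 (Urban): n = 5933; a·d/n = 83·3261/5933 = 45.6199; b·c/n = 2121·468/5933 = 167.3063
Stratum 2 (Rural): n = 2429; a·d/n = 412·448/2429 = 75.9885; b·c/n = 1107·462/2429 = 210.5533
OR_MH = (45.6199 + 75.9885) / (167.3063 + 210.5533) = 121.6084 / 377.8596 = 0.32183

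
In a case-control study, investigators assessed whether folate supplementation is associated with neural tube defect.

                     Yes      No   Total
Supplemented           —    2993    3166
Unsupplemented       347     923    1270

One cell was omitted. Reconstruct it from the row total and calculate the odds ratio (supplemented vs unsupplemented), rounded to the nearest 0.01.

0.15

The missing cell is in the exposed row: 3166 − 2993 = 173.
So a = 173, b = 2993, c = 347, d = 923.
OR = (a·d)/(b·c) = (173 × 923) / (2993 × 347) = 159679 / 1038571 = 0.15375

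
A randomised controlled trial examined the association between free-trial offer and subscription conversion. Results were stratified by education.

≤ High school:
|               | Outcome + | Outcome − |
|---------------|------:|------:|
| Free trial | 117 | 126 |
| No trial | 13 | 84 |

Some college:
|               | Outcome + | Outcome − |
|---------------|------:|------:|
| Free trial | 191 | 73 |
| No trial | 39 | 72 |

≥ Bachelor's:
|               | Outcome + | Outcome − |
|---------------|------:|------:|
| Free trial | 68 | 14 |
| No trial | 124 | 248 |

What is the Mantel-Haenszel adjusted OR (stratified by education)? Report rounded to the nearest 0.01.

OR_MH = Σ(aᵢdᵢ/nᵢ) / Σ(bᵢcᵢ/nᵢ), where nᵢ is the stratum total.
Stratum 1 (≤ High school): n = 340; a·d/n = 117·84/340 = 28.9059; b·c/n = 126·13/340 = 4.8176
Stratum 2 (Some college): n = 375; a·d/n = 191·72/375 = 36.6720; b·c/n = 73·39/375 = 7.5920
Stratum 3 (≥ Bachelor's): n = 454; a·d/n = 68·248/454 = 37.1454; b·c/n = 14·124/454 = 3.8238
OR_MH = (28.9059 + 36.6720 + 37.1454) / (4.8176 + 7.5920 + 3.8238) = 102.7233 / 16.2334 = 6.32788

6.33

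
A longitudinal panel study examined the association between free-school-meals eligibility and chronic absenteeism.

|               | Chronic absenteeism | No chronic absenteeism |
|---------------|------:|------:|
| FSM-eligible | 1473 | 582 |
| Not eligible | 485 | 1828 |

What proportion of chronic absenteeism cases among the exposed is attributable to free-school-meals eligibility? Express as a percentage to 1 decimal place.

Cells: a = 1473, b = 582, c = 485, d = 1828.
Risk in exposed = 1473/2055 = 0.71679; risk in unexposed = 485/2313 = 0.20968.
RR = 0.71679/0.20968 = 3.41842
AR% = (RR − 1)/RR × 100 = (3.41842 − 1)/3.41842 × 100 = 70.7467%

70.7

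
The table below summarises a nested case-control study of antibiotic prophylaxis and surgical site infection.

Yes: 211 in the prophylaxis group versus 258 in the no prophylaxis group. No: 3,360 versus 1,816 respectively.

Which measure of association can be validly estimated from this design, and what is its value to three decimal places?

From the description: a = 211, b = 3360, c = 258, d = 1816.
This is a nested case-control study: participants were sampled on outcome status, so risks in the source population cannot be estimated directly — relative risk is not valid here. The odds ratio is the appropriate measure.
OR = (a·d)/(b·c) = (211 × 1816) / (3360 × 258) = 383176 / 866880 = 0.44202

0.442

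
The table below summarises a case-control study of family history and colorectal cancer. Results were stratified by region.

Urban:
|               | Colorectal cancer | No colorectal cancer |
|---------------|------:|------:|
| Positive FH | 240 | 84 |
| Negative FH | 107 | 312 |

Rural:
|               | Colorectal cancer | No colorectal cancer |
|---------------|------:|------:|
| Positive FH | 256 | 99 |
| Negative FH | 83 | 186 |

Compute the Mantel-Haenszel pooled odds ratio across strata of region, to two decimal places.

7.01

OR_MH = Σ(aᵢdᵢ/nᵢ) / Σ(bᵢcᵢ/nᵢ), where nᵢ is the stratum total.
Stratum 1 (Urban): n = 743; a·d/n = 240·312/743 = 100.7806; b·c/n = 84·107/743 = 12.0969
Stratum 2 (Rural): n = 624; a·d/n = 256·186/624 = 76.3077; b·c/n = 99·83/624 = 13.1683
OR_MH = (100.7806 + 76.3077) / (12.0969 + 13.1683) = 177.0883 / 25.2652 = 7.00919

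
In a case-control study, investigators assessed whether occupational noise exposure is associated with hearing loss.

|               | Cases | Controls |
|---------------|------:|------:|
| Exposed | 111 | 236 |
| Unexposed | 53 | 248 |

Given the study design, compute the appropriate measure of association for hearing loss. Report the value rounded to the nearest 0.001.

Cells: a = 111, b = 236, c = 53, d = 248.
This is a case-control study: participants were sampled on outcome status, so risks in the source population cannot be estimated directly — relative risk is not valid here. The odds ratio is the appropriate measure.
OR = (a·d)/(b·c) = (111 × 248) / (236 × 53) = 27528 / 12508 = 2.20083

2.201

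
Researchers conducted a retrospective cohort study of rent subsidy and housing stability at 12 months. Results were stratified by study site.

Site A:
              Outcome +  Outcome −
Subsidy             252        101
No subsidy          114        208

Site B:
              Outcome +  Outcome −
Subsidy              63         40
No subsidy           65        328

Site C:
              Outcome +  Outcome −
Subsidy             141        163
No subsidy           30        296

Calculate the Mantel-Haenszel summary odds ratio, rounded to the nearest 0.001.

6.173

OR_MH = Σ(aᵢdᵢ/nᵢ) / Σ(bᵢcᵢ/nᵢ), where nᵢ is the stratum total.
Stratum 1 (Site A): n = 675; a·d/n = 252·208/675 = 77.6533; b·c/n = 101·114/675 = 17.0578
Stratum 2 (Site B): n = 496; a·d/n = 63·328/496 = 41.6613; b·c/n = 40·65/496 = 5.2419
Stratum 3 (Site C): n = 630; a·d/n = 141·296/630 = 66.2476; b·c/n = 163·30/630 = 7.7619
OR_MH = (77.6533 + 41.6613 + 66.2476) / (17.0578 + 5.2419 + 7.7619) = 185.5622 / 30.0616 = 6.17273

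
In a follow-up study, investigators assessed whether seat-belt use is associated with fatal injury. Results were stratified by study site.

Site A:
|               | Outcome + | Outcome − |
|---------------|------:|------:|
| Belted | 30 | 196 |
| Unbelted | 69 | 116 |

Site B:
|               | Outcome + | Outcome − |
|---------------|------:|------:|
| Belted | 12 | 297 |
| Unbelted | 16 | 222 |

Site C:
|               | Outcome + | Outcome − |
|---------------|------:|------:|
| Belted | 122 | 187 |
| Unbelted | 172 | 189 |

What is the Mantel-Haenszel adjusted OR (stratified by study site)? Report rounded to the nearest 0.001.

OR_MH = Σ(aᵢdᵢ/nᵢ) / Σ(bᵢcᵢ/nᵢ), where nᵢ is the stratum total.
Stratum 1 (Site A): n = 411; a·d/n = 30·116/411 = 8.4672; b·c/n = 196·69/411 = 32.9051
Stratum 2 (Site B): n = 547; a·d/n = 12·222/547 = 4.8702; b·c/n = 297·16/547 = 8.6874
Stratum 3 (Site C): n = 670; a·d/n = 122·189/670 = 34.4149; b·c/n = 187·172/670 = 48.0060
OR_MH = (8.4672 + 4.8702 + 34.4149) / (32.9051 + 8.6874 + 48.0060) = 47.7523 / 89.5985 = 0.53296

0.533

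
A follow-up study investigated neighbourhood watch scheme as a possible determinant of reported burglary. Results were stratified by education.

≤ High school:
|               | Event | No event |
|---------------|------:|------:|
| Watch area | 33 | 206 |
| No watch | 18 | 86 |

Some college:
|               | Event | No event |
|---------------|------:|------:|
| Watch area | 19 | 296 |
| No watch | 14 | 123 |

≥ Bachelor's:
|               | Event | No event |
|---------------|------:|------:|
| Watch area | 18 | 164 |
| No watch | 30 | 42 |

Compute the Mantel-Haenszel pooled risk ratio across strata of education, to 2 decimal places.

0.48

RR_MH = Σ(aᵢ·n₀ᵢ/nᵢ) / Σ(cᵢ·n₁ᵢ/nᵢ), with n₁ᵢ = aᵢ+bᵢ (exposed), n₀ᵢ = cᵢ+dᵢ (unexposed), nᵢ = n₁ᵢ+n₀ᵢ.
Stratum 1 (≤ High school): n₁ = 239, n₀ = 104, n = 343; a·n₀/n = 33·104/343 = 10.0058; c·n₁/n = 18·239/343 = 12.5423
Stratum 2 (Some college): n₁ = 315, n₀ = 137, n = 452; a·n₀/n = 19·137/452 = 5.7588; c·n₁/n = 14·315/452 = 9.7566
Stratum 3 (≥ Bachelor's): n₁ = 182, n₀ = 72, n = 254; a·n₀/n = 18·72/254 = 5.1024; c·n₁/n = 30·182/254 = 21.4961
RR_MH = (10.0058 + 5.7588 + 5.1024) / (12.5423 + 9.7566 + 21.4961) = 20.8670 / 43.7950 = 0.47647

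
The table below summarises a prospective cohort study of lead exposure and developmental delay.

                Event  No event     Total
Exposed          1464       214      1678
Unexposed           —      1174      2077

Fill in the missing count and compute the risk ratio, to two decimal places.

The missing cell is in the unexposed row: 2077 − 1174 = 903.
So a = 1464, b = 214, c = 903, d = 1174.
RR = [a/(a+b)] / [c/(c+d)] = (1464/1678) / (903/2077) = 0.87247/0.43476 = 2.00677

2.01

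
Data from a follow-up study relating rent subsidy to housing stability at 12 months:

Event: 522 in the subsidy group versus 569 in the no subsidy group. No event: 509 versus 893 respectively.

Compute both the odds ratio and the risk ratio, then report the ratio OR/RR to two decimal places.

1.24

From the description: a = 522, b = 509, c = 569, d = 893.
OR = (522·893)/(509·569) = 466146/289621 = 1.60950
Risk in exposed = 522/1031 = 0.50630; risk in unexposed = 569/1462 = 0.38919; RR = 1.30091
OR/RR = 1.60950 / 1.30091 = 1.23721
The outcome is not rare, so the OR lies further from 1 than the RR.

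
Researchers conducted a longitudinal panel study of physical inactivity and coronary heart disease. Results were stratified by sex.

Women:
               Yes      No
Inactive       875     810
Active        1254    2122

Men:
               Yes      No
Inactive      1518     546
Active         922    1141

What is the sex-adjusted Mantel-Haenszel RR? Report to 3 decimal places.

RR_MH = Σ(aᵢ·n₀ᵢ/nᵢ) / Σ(cᵢ·n₁ᵢ/nᵢ), with n₁ᵢ = aᵢ+bᵢ (exposed), n₀ᵢ = cᵢ+dᵢ (unexposed), nᵢ = n₁ᵢ+n₀ᵢ.
Stratum 1 (Women): n₁ = 1685, n₀ = 3376, n = 5061; a·n₀/n = 875·3376/5061 = 583.6791; c·n₁/n = 1254·1685/5061 = 417.5044
Stratum 2 (Men): n₁ = 2064, n₀ = 2063, n = 4127; a·n₀/n = 1518·2063/4127 = 758.8161; c·n₁/n = 922·2064/4127 = 461.1117
RR_MH = (583.6791 + 758.8161) / (417.5044 + 461.1117) = 1342.4952 / 878.6161 = 1.52797

1.528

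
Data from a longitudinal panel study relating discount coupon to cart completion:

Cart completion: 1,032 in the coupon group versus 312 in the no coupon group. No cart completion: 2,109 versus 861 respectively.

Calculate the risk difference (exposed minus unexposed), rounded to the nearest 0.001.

From the description: a = 1032, b = 2109, c = 312, d = 861.
Risk in exposed = 1032/3141 = 0.328558; risk in unexposed = 312/1173 = 0.265985.
Risk difference = 0.328558 − 0.265985 = 0.062573

0.063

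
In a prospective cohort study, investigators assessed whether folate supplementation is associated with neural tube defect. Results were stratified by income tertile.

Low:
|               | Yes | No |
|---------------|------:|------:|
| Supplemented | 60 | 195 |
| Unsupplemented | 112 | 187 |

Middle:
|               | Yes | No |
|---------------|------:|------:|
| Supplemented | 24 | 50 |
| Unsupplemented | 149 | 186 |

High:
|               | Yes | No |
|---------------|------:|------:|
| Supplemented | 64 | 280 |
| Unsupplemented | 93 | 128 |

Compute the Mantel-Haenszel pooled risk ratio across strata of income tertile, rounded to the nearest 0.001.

RR_MH = Σ(aᵢ·n₀ᵢ/nᵢ) / Σ(cᵢ·n₁ᵢ/nᵢ), with n₁ᵢ = aᵢ+bᵢ (exposed), n₀ᵢ = cᵢ+dᵢ (unexposed), nᵢ = n₁ᵢ+n₀ᵢ.
Stratum 1 (Low): n₁ = 255, n₀ = 299, n = 554; a·n₀/n = 60·299/554 = 32.3827; c·n₁/n = 112·255/554 = 51.5523
Stratum 2 (Middle): n₁ = 74, n₀ = 335, n = 409; a·n₀/n = 24·335/409 = 19.6577; c·n₁/n = 149·74/409 = 26.9584
Stratum 3 (High): n₁ = 344, n₀ = 221, n = 565; a·n₀/n = 64·221/565 = 25.0336; c·n₁/n = 93·344/565 = 56.6230
RR_MH = (32.3827 + 19.6577 + 25.0336) / (51.5523 + 26.9584 + 56.6230) = 77.0740 / 135.1338 = 0.57035

0.570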